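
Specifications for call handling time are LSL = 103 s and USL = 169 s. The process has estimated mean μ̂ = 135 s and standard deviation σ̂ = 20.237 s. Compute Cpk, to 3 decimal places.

Cpu = (USL − μ̂) / (3σ̂) = (169 − 135) / (3 × 20.237) = 0.5600; Cpl = (μ̂ − LSL) / (3σ̂) = (135 − 103) / (3 × 20.237) = 0.5271; Cpk = min(Cpu, Cpl) = 0.5271

0.527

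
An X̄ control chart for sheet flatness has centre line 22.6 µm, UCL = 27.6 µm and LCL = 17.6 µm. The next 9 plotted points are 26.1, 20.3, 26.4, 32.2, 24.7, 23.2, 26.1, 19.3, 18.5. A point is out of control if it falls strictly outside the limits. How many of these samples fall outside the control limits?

Compare each point to [17.6, 27.6]: sample 4 = 32.2 > UCL.

1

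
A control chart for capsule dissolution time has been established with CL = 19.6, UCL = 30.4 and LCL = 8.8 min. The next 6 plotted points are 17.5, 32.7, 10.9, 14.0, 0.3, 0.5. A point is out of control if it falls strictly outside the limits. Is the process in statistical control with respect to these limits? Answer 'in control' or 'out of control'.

out of control

Compare each point to [8.8, 30.4]: sample 2 = 32.7 > UCL; sample 5 = 0.3 < LCL; sample 6 = 0.5 < LCL.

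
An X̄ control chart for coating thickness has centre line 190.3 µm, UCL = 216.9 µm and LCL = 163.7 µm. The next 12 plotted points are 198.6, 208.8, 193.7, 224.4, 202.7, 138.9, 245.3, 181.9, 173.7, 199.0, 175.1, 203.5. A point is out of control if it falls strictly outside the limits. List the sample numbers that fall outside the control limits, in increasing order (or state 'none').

4, 6, 7

Compare each point to [163.7, 216.9]: sample 4 = 224.4 > UCL; sample 6 = 138.9 < LCL; sample 7 = 245.3 > UCL.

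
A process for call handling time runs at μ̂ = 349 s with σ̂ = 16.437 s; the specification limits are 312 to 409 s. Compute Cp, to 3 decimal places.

0.984

Cp = (USL − LSL) / (6σ̂) = (409 − 312) / (6 × 16.437) = 97.0000 / 98.6220 = 0.9836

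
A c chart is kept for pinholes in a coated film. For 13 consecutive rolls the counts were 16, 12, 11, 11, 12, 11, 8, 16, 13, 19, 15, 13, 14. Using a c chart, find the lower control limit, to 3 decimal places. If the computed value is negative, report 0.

c̄ = (16 + 12 + 11 + 11 + 12 + 11 + 8 + 16 + 13 + 19 + 15 + 13 + 14) / 13 = 171 / 13 = 13.1538
LCL = c̄ − 3√c̄ = 13.1538 − 3 × 3.6268 = 2.2734

2.273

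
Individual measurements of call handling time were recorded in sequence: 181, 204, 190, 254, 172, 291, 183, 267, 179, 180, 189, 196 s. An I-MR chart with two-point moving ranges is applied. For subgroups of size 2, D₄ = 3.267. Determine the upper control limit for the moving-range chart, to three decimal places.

Moving ranges: 23, 14, 64, 82, 119, 108, 84, 88, 1, 9, 7; M̄R̄ = 599.0000 / 11 = 54.4545
UCL_MR = D₄·M̄R̄ = 3.267 × 54.4545 = 177.9030

177.903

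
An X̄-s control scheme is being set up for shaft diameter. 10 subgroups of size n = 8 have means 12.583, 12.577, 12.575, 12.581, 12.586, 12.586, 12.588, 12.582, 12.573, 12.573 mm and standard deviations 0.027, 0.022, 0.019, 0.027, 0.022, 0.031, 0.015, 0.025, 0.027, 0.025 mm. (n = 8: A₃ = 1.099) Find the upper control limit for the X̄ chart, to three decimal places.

X̄̄ = (12.583 + 12.577 + 12.575 + 12.581 + 12.586 + 12.586 + 12.588 + 12.582 + 12.573 + 12.573) / 10 = 12.5804
s̄ = (0.027 + 0.022 + 0.019 + 0.027 + 0.022 + 0.031 + 0.015 + 0.025 + 0.027 + 0.025) / 10 = 0.0240
UCL = X̄̄ + A₃·s̄ = 12.5804 + 1.099 × 0.0240 = 12.6068

12.607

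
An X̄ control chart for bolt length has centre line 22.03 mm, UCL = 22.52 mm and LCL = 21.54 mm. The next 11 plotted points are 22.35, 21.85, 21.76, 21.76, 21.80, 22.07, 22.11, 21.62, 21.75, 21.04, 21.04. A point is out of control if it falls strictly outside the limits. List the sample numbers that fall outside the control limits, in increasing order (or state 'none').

Compare each point to [21.54, 22.52]: sample 10 = 21.04 < LCL; sample 11 = 21.04 < LCL.

10, 11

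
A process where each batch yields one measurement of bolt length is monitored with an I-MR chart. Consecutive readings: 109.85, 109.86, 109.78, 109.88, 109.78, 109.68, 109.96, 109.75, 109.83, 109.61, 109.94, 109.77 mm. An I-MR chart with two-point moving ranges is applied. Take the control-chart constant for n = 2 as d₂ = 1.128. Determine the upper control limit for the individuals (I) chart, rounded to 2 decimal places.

110.21

X̄ = (109.85 + 109.86 + 109.78 + 109.88 + 109.78 + 109.68 + 109.96 + 109.75 + 109.83 + 109.61 + 109.94 + 109.77) / 12 = 109.8075
Moving ranges: 0.01, 0.08, 0.10, 0.10, 0.10, 0.28, 0.21, 0.08, 0.22, 0.33, 0.17; M̄R̄ = 1.6800 / 11 = 0.1527
UCL = X̄ + 3·M̄R̄/d₂ = 109.8075 + 3 × 0.1527 / 1.128 = 110.2137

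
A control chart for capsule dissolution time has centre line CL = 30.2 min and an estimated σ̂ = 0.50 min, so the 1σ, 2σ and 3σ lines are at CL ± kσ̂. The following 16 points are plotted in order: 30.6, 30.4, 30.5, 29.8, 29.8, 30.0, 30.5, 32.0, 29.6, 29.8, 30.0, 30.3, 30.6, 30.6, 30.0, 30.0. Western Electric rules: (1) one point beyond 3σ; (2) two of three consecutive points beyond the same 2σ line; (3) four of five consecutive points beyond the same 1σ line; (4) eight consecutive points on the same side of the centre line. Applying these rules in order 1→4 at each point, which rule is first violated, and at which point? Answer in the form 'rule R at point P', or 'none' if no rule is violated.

rule 1 at point 8

Zone of each point (C = within 1σ̂, B = 1σ̂–2σ̂, A = 2σ̂–3σ̂, * = beyond 3σ̂; sign = side of CL): 1:+C, 2:+C, 3:+C, 4:-C, 5:-C, 6:-C, 7:+C, 8:+*, 9:-B, 10:-C, 11:-C, 12:+C, 13:+C, 14:+C, 15:-C, 16:-C
Rule 1 (one point beyond the 3σ limits) is satisfied at point 8.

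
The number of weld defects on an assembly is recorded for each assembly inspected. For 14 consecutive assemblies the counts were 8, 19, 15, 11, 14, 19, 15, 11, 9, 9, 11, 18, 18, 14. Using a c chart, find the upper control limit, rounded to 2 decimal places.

24.72

c̄ = (8 + 19 + 15 + 11 + 14 + 19 + 15 + 11 + 9 + 9 + 11 + 18 + 18 + 14) / 14 = 191 / 14 = 13.6429
UCL = c̄ + 3√c̄ = 13.6429 + 3 × √13.6429 = 13.6429 + 3 × 3.6936 = 24.7237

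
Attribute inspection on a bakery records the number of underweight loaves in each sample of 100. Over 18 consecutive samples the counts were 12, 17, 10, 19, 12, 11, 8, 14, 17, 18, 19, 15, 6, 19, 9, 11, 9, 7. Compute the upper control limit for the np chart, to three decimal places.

23.015

p̄ = Σdᵢ / (k·n) = 233 / (18 × 100) = 0.12944
UCL = np̄ + 3·√(np̄(1−p̄)) = 12.9444 + 3 × √(12.9444×0.87056) = 12.9444 + 3 × 3.3569 = 23.0152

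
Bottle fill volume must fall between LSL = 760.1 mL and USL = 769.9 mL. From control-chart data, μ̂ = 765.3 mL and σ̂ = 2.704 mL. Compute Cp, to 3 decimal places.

Cp = (USL − LSL) / (6σ̂) = (769.9 − 760.1) / (6 × 2.704) = 9.8000 / 16.2240 = 0.6040

0.604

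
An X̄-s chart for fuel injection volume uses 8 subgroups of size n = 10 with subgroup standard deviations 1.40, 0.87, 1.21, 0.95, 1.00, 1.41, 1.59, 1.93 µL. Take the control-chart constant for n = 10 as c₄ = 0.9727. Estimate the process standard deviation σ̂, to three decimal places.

s̄ = (1.40 + 0.87 + 1.21 + 0.95 + 1.00 + 1.41 + 1.59 + 1.93) / 8 = 1.2950
σ̂ = s̄ / c₄ = 1.2950 / 0.9727 = 1.3313

1.331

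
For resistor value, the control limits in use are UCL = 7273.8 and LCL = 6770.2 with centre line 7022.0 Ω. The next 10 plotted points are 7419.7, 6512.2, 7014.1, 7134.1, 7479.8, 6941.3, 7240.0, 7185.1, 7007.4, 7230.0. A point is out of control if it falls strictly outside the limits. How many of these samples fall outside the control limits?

3

Compare each point to [6770.2, 7273.8]: sample 1 = 7419.7 > UCL; sample 2 = 6512.2 < LCL; sample 5 = 7479.8 > UCL.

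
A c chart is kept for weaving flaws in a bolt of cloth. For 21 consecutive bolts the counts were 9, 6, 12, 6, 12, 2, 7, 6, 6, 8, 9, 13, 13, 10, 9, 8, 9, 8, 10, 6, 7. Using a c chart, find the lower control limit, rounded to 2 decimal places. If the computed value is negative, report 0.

0.00

c̄ = (9 + 6 + 12 + 6 + 12 + 2 + 7 + 6 + 6 + 8 + 9 + 13 + 13 + 10 + 9 + 8 + 9 + 8 + 10 + 6 + 7) / 21 = 176 / 21 = 8.3810
LCL = c̄ − 3√c̄ = 8.3810 − 3 × 2.8950 = -0.3040 → 0 (cannot be negative)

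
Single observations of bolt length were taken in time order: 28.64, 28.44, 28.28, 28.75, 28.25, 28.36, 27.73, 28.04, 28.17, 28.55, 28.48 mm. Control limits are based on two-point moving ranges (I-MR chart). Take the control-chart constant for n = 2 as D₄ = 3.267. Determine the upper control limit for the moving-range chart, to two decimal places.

0.97

Moving ranges: 0.20, 0.16, 0.47, 0.50, 0.11, 0.63, 0.31, 0.13, 0.38, 0.07; M̄R̄ = 2.9600 / 10 = 0.2960
UCL_MR = D₄·M̄R̄ = 3.267 × 0.2960 = 0.9670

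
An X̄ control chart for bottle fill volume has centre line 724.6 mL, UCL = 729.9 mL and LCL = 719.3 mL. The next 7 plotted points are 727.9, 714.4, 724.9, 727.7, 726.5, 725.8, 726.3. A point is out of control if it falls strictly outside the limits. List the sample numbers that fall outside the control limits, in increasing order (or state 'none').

2

Compare each point to [719.3, 729.9]: sample 2 = 714.4 < LCL.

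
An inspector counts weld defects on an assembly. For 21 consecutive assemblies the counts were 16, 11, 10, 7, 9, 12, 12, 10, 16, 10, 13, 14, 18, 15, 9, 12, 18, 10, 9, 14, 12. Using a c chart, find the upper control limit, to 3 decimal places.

22.733

c̄ = (16 + 11 + 10 + 7 + 9 + 12 + 12 + 10 + 16 + 10 + 13 + 14 + 18 + 15 + 9 + 12 + 18 + 10 + 9 + 14 + 12) / 21 = 257 / 21 = 12.2381
UCL = c̄ + 3√c̄ = 12.2381 + 3 × √12.2381 = 12.2381 + 3 × 3.4983 = 22.7330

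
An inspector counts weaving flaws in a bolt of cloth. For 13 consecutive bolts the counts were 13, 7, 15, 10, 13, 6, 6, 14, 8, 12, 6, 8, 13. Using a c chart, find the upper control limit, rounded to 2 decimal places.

19.60

c̄ = (13 + 7 + 15 + 10 + 13 + 6 + 6 + 14 + 8 + 12 + 6 + 8 + 13) / 13 = 131 / 13 = 10.0769
UCL = c̄ + 3√c̄ = 10.0769 + 3 × √10.0769 = 10.0769 + 3 × 3.1744 = 19.6002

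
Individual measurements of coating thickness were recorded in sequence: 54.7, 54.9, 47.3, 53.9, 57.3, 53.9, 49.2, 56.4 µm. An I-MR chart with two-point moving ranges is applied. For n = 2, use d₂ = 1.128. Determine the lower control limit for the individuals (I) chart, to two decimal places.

40.87

X̄ = (54.7 + 54.9 + 47.3 + 53.9 + 57.3 + 53.9 + 49.2 + 56.4) / 8 = 53.4500
Moving ranges: 0.2, 7.6, 6.6, 3.4, 3.4, 4.7, 7.2; M̄R̄ = 33.1000 / 7 = 4.7286
LCL = X̄ − 3·M̄R̄/d₂ = 53.4500 − 3 × 4.7286 / 1.128 = 40.8740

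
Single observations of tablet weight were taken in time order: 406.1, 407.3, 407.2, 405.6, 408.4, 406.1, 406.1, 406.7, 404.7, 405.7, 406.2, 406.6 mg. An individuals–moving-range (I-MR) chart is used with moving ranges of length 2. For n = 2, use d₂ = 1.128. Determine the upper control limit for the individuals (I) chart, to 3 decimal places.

409.414

X̄ = (406.1 + 407.3 + 407.2 + 405.6 + 408.4 + 406.1 + 406.1 + 406.7 + 404.7 + 405.7 + 406.2 + 406.6) / 12 = 406.3917
Moving ranges: 1.2, 0.1, 1.6, 2.8, 2.3, 0.0, 0.6, 2.0, 1.0, 0.5, 0.4; M̄R̄ = 12.5000 / 11 = 1.1364
UCL = X̄ + 3·M̄R̄/d₂ = 406.3917 + 3 × 1.1364 / 1.128 = 409.4139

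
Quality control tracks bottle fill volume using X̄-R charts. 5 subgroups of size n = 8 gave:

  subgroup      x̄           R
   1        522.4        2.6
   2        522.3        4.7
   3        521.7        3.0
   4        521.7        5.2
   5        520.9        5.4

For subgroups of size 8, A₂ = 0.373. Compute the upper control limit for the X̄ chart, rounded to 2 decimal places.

523.36

X̄̄ = (522.4 + 522.3 + 521.7 + 521.7 + 520.9) / 5 = 2609.0000 / 5 = 521.8000
R̄ = (2.6 + 4.7 + 3.0 + 5.2 + 5.4) / 5 = 20.9000 / 5 = 4.1800
UCL = X̄̄ + A₂·R̄ = 521.8000 + 0.373 × 4.1800 = 523.3591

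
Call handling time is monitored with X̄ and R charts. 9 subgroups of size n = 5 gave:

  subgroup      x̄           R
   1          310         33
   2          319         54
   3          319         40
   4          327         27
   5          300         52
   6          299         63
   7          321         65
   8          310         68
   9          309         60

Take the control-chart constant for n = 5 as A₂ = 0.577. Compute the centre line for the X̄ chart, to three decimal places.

X̄̄ = (310 + 319 + 319 + 327 + 300 + 299 + 321 + 310 + 309) / 9 = 2814.0000 / 9 = 312.6667
CL = X̄̄ = 312.6667

312.667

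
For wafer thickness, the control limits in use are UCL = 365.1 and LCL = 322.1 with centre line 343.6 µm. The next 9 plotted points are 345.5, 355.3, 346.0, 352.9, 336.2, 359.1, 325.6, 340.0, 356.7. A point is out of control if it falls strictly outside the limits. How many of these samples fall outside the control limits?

All 9 points lie within [322.1, 365.1].

0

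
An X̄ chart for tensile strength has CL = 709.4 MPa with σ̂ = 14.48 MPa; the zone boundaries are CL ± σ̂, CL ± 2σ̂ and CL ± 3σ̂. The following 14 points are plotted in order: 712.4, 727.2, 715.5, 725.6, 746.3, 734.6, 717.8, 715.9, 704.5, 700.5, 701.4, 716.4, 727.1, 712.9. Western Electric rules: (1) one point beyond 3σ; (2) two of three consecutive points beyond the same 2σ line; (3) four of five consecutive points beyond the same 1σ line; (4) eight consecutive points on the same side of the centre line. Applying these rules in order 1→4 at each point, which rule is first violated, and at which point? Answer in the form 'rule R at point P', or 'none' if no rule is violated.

Zone of each point (C = within 1σ̂, B = 1σ̂–2σ̂, A = 2σ̂–3σ̂, * = beyond 3σ̂; sign = side of CL): 1:+C, 2:+B, 3:+C, 4:+B, 5:+A, 6:+B, 7:+C, 8:+C, 9:-C, 10:-C, 11:-C, 12:+C, 13:+B, 14:+C
Rule 3 (four of five consecutive points beyond the same 1σ limit) is satisfied at point 6.

rule 3 at point 6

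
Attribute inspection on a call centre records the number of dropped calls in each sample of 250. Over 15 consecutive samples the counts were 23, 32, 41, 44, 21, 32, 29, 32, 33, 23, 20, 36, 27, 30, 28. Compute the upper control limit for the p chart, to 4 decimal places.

p̄ = Σdᵢ / (k·n) = 451 / (15 × 250) = 0.12027
UCL = p̄ + 3·√(p̄(1−p̄)/n) = 0.12027 + 3 × √(0.12027×0.87973/250) = 0.12027 + 3 × 0.02057 = 0.18198

0.1820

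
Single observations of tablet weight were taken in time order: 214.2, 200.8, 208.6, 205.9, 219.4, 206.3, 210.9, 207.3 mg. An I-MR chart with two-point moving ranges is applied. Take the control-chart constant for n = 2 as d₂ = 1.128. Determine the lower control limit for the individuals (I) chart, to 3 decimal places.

186.873

X̄ = (214.2 + 200.8 + 208.6 + 205.9 + 219.4 + 206.3 + 210.9 + 207.3) / 8 = 209.1750
Moving ranges: 13.4, 7.8, 2.7, 13.5, 13.1, 4.6, 3.6; M̄R̄ = 58.7000 / 7 = 8.3857
LCL = X̄ − 3·M̄R̄/d₂ = 209.1750 − 3 × 8.3857 / 1.128 = 186.8726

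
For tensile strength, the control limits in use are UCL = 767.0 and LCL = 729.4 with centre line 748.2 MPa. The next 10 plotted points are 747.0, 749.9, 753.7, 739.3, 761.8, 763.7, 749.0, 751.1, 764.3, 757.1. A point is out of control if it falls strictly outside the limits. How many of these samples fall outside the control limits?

0

All 10 points lie within [729.4, 767.0].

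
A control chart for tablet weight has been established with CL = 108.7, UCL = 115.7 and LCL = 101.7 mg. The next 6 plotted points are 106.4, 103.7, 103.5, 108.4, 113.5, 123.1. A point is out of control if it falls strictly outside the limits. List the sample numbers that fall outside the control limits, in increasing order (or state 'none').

6

Compare each point to [101.7, 115.7]: sample 6 = 123.1 > UCL.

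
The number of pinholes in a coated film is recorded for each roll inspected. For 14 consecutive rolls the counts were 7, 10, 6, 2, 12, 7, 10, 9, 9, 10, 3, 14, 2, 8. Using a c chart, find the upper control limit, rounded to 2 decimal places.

16.16

c̄ = (7 + 10 + 6 + 2 + 12 + 7 + 10 + 9 + 9 + 10 + 3 + 14 + 2 + 8) / 14 = 109 / 14 = 7.7857
UCL = c̄ + 3√c̄ = 7.7857 + 3 × √7.7857 = 7.7857 + 3 × 2.7903 = 16.1566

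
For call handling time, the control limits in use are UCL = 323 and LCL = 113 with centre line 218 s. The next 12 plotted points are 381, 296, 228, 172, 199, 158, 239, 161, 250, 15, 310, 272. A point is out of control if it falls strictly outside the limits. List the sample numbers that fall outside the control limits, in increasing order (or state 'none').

1, 10

Compare each point to [113, 323]: sample 1 = 381 > UCL; sample 10 = 15 < LCL.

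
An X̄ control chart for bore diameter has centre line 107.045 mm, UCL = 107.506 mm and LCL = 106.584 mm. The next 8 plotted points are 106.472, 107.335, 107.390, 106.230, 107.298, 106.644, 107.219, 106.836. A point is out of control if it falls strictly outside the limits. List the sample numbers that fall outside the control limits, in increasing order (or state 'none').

1, 4

Compare each point to [106.584, 107.506]: sample 1 = 106.472 < LCL; sample 4 = 106.230 < LCL.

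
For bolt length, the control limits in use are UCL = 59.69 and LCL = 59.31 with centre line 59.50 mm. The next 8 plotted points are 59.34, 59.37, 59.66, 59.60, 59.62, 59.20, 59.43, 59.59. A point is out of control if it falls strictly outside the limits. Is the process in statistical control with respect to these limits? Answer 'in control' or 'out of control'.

out of control

Compare each point to [59.31, 59.69]: sample 6 = 59.20 < LCL.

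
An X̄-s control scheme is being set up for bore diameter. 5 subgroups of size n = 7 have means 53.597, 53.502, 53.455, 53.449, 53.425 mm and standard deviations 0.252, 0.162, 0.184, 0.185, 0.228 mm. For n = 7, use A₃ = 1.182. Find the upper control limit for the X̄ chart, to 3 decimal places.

X̄̄ = (53.597 + 53.502 + 53.455 + 53.449 + 53.425) / 5 = 53.4856
s̄ = (0.252 + 0.162 + 0.184 + 0.185 + 0.228) / 5 = 0.2022
UCL = X̄̄ + A₃·s̄ = 53.4856 + 1.182 × 0.2022 = 53.7246

53.725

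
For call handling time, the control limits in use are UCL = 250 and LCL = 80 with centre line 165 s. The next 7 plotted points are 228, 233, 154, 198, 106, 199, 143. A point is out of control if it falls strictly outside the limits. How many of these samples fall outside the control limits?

All 7 points lie within [80, 250].

0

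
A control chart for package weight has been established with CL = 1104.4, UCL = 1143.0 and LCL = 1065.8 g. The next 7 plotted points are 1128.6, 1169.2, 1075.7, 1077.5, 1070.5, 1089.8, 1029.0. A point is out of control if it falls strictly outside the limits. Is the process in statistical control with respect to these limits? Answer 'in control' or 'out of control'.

Compare each point to [1065.8, 1143.0]: sample 2 = 1169.2 > UCL; sample 7 = 1029.0 < LCL.

out of control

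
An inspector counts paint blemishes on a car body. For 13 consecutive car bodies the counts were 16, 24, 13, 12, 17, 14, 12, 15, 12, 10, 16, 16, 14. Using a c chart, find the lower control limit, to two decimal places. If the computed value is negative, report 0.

c̄ = (16 + 24 + 13 + 12 + 17 + 14 + 12 + 15 + 12 + 10 + 16 + 16 + 14) / 13 = 191 / 13 = 14.6923
LCL = c̄ − 3√c̄ = 14.6923 − 3 × 3.8331 = 3.1931

3.19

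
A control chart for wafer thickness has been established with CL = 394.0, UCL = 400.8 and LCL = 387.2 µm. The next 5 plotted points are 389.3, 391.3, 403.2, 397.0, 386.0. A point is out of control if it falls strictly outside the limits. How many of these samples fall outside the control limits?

2

Compare each point to [387.2, 400.8]: sample 3 = 403.2 > UCL; sample 5 = 386.0 < LCL.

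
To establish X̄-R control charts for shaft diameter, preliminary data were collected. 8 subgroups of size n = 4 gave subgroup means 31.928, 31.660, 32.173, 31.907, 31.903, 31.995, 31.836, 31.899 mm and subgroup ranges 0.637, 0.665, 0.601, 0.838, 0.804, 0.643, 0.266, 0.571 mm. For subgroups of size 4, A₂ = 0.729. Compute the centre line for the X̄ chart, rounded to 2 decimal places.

X̄̄ = (31.928 + 31.660 + 32.173 + 31.907 + 31.903 + 31.995 + 31.836 + 31.899) / 8 = 255.3010 / 8 = 31.9126
CL = X̄̄ = 31.9126

31.91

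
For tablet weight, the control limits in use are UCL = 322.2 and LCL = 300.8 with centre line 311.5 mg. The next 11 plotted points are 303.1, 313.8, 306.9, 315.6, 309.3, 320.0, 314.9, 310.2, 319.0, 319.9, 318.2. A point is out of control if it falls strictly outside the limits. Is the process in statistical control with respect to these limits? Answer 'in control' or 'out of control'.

in control

All 11 points lie within [300.8, 322.2].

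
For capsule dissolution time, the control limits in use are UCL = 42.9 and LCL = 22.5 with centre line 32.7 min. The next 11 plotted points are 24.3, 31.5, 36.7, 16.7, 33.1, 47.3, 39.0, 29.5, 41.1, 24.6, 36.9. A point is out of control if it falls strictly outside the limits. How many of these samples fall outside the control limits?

Compare each point to [22.5, 42.9]: sample 4 = 16.7 < LCL; sample 6 = 47.3 > UCL.

2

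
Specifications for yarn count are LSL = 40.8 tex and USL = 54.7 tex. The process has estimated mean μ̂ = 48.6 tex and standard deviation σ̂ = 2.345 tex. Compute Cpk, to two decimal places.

0.87

Cpu = (USL − μ̂) / (3σ̂) = (54.7 − 48.6) / (3 × 2.345) = 0.8671; Cpl = (μ̂ − LSL) / (3σ̂) = (48.6 − 40.8) / (3 × 2.345) = 1.1087; Cpk = min(Cpu, Cpl) = 0.8671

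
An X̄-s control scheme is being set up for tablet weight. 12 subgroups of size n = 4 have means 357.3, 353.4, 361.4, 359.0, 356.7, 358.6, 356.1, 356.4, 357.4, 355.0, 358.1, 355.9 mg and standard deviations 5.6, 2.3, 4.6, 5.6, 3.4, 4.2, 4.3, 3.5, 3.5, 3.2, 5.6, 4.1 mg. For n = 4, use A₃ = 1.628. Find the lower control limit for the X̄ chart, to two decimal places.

X̄̄ = (357.3 + 353.4 + 361.4 + 359.0 + 356.7 + 358.6 + 356.1 + 356.4 + 357.4 + 355.0 + 358.1 + 355.9) / 12 = 357.1083
s̄ = (5.6 + 2.3 + 4.6 + 5.6 + 3.4 + 4.2 + 4.3 + 3.5 + 3.5 + 3.2 + 5.6 + 4.1) / 12 = 4.1583
LCL = X̄̄ − A₃·s̄ = 357.1083 − 1.628 × 4.1583 = 350.3386

350.34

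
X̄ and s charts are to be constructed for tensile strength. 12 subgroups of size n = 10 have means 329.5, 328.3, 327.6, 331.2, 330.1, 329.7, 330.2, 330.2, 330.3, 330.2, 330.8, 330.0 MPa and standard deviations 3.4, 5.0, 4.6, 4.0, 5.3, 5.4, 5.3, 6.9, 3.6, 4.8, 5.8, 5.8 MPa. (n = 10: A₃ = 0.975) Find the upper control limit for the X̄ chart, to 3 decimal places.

X̄̄ = (329.5 + 328.3 + 327.6 + 331.2 + 330.1 + 329.7 + 330.2 + 330.2 + 330.3 + 330.2 + 330.8 + 330.0) / 12 = 329.8417
s̄ = (3.4 + 5.0 + 4.6 + 4.0 + 5.3 + 5.4 + 5.3 + 6.9 + 3.6 + 4.8 + 5.8 + 5.8) / 12 = 4.9917
UCL = X̄̄ + A₃·s̄ = 329.8417 + 0.975 × 4.9917 = 334.7085

334.709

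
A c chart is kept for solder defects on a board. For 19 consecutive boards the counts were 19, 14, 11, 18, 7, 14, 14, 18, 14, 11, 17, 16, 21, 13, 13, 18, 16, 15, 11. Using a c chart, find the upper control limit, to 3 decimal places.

26.253

c̄ = (19 + 14 + 11 + 18 + 7 + 14 + 14 + 18 + 14 + 11 + 17 + 16 + 21 + 13 + 13 + 18 + 16 + 15 + 11) / 19 = 280 / 19 = 14.7368
UCL = c̄ + 3√c̄ = 14.7368 + 3 × √14.7368 = 14.7368 + 3 × 3.8389 = 26.2534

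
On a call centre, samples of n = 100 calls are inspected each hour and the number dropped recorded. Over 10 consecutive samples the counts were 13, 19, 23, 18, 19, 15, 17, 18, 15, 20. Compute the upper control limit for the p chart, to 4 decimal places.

p̄ = Σdᵢ / (k·n) = 177 / (10 × 100) = 0.17700
UCL = p̄ + 3·√(p̄(1−p̄)/n) = 0.17700 + 3 × √(0.17700×0.82300/100) = 0.17700 + 3 × 0.03817 = 0.29150

0.2915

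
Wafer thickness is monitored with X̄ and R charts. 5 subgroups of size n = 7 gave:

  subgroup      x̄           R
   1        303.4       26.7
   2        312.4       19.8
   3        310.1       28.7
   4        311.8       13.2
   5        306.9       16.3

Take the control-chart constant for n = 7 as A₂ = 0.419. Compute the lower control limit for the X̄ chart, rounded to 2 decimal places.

300.15

X̄̄ = (303.4 + 312.4 + 310.1 + 311.8 + 306.9) / 5 = 1544.6000 / 5 = 308.9200
R̄ = (26.7 + 19.8 + 28.7 + 13.2 + 16.3) / 5 = 104.7000 / 5 = 20.9400
LCL = X̄̄ − A₂·R̄ = 308.9200 − 0.419 × 20.9400 = 300.1461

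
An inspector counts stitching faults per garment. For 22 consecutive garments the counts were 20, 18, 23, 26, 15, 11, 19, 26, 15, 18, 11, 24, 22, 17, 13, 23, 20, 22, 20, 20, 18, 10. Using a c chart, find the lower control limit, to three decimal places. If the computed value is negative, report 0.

c̄ = (20 + 18 + 23 + 26 + 15 + 11 + 19 + 26 + 15 + 18 + 11 + 24 + 22 + 17 + 13 + 23 + 20 + 22 + 20 + 20 + 18 + 10) / 22 = 411 / 22 = 18.6818
LCL = c̄ − 3√c̄ = 18.6818 − 3 × 4.3222 = 5.7151

5.715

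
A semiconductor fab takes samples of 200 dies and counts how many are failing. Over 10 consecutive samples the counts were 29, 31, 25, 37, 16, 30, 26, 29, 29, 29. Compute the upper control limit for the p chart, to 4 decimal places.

0.2142

p̄ = Σdᵢ / (k·n) = 281 / (10 × 200) = 0.14050
UCL = p̄ + 3·√(p̄(1−p̄)/n) = 0.14050 + 3 × √(0.14050×0.85950/200) = 0.14050 + 3 × 0.02457 = 0.21422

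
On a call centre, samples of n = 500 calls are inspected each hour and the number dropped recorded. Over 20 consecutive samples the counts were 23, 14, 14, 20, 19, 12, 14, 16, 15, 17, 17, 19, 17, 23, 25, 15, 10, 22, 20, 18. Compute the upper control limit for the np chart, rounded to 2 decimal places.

29.83

p̄ = Σdᵢ / (k·n) = 350 / (20 × 500) = 0.03500
UCL = np̄ + 3·√(np̄(1−p̄)) = 17.5000 + 3 × √(17.5000×0.96500) = 17.5000 + 3 × 4.1094 = 29.8283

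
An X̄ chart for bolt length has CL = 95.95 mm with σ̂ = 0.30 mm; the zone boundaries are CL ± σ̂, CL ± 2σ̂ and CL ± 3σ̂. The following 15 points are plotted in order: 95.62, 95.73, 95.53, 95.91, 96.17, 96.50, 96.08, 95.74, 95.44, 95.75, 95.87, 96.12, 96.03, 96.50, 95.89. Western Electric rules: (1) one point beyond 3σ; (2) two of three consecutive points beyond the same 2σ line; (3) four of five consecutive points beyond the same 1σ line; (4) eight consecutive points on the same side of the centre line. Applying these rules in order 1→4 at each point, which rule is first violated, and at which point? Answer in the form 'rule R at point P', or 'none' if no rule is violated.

Zone of each point (C = within 1σ̂, B = 1σ̂–2σ̂, A = 2σ̂–3σ̂, * = beyond 3σ̂; sign = side of CL): 1:-B, 2:-C, 3:-B, 4:-C, 5:+C, 6:+B, 7:+C, 8:-C, 9:-B, 10:-C, 11:-C, 12:+C, 13:+C, 14:+B, 15:-C
No rule fires across all 15 points.

none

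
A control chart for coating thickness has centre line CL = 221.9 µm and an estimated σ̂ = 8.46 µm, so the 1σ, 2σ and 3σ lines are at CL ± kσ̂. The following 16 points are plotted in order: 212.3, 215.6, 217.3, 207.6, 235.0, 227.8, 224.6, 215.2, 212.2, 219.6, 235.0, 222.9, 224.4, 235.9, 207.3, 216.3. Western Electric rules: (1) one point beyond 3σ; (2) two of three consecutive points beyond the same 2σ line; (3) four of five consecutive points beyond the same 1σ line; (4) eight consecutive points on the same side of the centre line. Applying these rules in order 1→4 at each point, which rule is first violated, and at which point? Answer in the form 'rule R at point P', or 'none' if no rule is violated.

none

Zone of each point (C = within 1σ̂, B = 1σ̂–2σ̂, A = 2σ̂–3σ̂, * = beyond 3σ̂; sign = side of CL): 1:-B, 2:-C, 3:-C, 4:-B, 5:+B, 6:+C, 7:+C, 8:-C, 9:-B, 10:-C, 11:+B, 12:+C, 13:+C, 14:+B, 15:-B, 16:-C
No rule fires across all 16 points.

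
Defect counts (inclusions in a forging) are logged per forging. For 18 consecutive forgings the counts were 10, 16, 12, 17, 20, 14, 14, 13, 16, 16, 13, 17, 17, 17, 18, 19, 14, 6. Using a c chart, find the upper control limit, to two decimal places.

c̄ = (10 + 16 + 12 + 17 + 20 + 14 + 14 + 13 + 16 + 16 + 13 + 17 + 17 + 17 + 18 + 19 + 14 + 6) / 18 = 269 / 18 = 14.9444
UCL = c̄ + 3√c̄ = 14.9444 + 3 × √14.9444 = 14.9444 + 3 × 3.8658 = 26.5419

26.54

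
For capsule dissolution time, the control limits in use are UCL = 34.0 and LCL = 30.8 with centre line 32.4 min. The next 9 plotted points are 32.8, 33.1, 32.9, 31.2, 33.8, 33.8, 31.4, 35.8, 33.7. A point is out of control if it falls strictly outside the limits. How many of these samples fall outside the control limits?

1

Compare each point to [30.8, 34.0]: sample 8 = 35.8 > UCL.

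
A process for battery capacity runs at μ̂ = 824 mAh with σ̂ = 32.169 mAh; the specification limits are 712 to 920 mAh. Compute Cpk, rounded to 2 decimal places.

0.99

Cpu = (USL − μ̂) / (3σ̂) = (920 − 824) / (3 × 32.169) = 0.9947; Cpl = (μ̂ − LSL) / (3σ̂) = (824 − 712) / (3 × 32.169) = 1.1605; Cpk = min(Cpu, Cpl) = 0.9947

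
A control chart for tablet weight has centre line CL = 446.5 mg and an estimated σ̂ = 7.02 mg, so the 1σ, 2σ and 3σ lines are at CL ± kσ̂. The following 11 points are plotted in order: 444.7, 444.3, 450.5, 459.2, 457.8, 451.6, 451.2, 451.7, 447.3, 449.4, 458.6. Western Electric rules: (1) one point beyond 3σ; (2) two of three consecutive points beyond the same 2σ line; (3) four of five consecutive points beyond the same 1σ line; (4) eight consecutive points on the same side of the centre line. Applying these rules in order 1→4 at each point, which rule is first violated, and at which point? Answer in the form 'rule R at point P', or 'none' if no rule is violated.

rule 4 at point 10

Zone of each point (C = within 1σ̂, B = 1σ̂–2σ̂, A = 2σ̂–3σ̂, * = beyond 3σ̂; sign = side of CL): 1:-C, 2:-C, 3:+C, 4:+B, 5:+B, 6:+C, 7:+C, 8:+C, 9:+C, 10:+C, 11:+B
Rule 4 (eight consecutive points on the same side of the centre line) is satisfied at point 10.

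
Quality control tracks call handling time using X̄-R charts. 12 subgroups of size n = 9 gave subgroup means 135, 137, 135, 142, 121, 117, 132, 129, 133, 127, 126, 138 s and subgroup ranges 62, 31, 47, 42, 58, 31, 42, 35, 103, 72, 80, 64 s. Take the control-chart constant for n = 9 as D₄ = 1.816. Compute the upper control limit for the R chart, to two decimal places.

100.94

R̄ = (62 + 31 + 47 + 42 + 58 + 31 + 42 + 35 + 103 + 72 + 80 + 64) / 12 = 667.0000 / 12 = 55.5833
UCL_R = D₄·R̄ = 1.816 × 55.5833 = 100.9393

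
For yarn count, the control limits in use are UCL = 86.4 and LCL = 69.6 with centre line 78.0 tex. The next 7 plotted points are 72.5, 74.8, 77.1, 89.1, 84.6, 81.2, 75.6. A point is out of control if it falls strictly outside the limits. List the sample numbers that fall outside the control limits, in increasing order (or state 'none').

4

Compare each point to [69.6, 86.4]: sample 4 = 89.1 > UCL.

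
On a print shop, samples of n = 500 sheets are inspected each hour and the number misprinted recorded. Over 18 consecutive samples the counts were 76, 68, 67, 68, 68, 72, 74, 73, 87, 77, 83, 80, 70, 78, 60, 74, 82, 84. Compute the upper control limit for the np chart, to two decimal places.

98.39

p̄ = Σdᵢ / (k·n) = 1341 / (18 × 500) = 0.14900
UCL = np̄ + 3·√(np̄(1−p̄)) = 74.5000 + 3 × √(74.5000×0.85100) = 74.5000 + 3 × 7.9624 = 98.3871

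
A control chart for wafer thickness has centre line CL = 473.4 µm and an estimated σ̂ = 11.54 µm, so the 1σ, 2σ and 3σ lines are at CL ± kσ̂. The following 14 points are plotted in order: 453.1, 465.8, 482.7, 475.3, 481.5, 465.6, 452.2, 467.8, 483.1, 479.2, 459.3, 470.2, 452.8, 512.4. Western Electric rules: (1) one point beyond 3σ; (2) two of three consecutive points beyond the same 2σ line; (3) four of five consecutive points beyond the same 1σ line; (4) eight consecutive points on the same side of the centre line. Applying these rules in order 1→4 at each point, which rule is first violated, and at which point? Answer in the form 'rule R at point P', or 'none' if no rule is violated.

Zone of each point (C = within 1σ̂, B = 1σ̂–2σ̂, A = 2σ̂–3σ̂, * = beyond 3σ̂; sign = side of CL): 1:-B, 2:-C, 3:+C, 4:+C, 5:+C, 6:-C, 7:-B, 8:-C, 9:+C, 10:+C, 11:-B, 12:-C, 13:-B, 14:+*
Rule 1 (one point beyond the 3σ limits) is satisfied at point 14.

rule 1 at point 14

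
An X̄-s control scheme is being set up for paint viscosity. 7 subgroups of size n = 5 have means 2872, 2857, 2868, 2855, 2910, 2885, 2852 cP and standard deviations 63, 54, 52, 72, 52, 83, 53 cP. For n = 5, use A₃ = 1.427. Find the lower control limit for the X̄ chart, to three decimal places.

X̄̄ = (2872 + 2857 + 2868 + 2855 + 2910 + 2885 + 2852) / 7 = 2871.2857
s̄ = (63 + 54 + 52 + 72 + 52 + 83 + 53) / 7 = 61.2857
LCL = X̄̄ − A₃·s̄ = 2871.2857 − 1.427 × 61.2857 = 2783.8310

2783.831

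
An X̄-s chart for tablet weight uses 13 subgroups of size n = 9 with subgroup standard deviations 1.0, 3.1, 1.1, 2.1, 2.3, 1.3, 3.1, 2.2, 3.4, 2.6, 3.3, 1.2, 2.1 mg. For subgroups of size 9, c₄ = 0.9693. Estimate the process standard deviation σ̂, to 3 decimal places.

2.286

s̄ = (1.0 + 3.1 + 1.1 + 2.1 + 2.3 + 1.3 + 3.1 + 2.2 + 3.4 + 2.6 + 3.3 + 1.2 + 2.1) / 13 = 2.2154
σ̂ = s̄ / c₄ = 2.2154 / 0.9693 = 2.2856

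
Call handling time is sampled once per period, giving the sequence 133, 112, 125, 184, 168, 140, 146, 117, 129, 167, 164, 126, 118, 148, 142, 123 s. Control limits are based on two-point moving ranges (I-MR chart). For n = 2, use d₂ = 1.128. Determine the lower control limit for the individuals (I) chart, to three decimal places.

X̄ = (133 + 112 + 125 + 184 + 168 + 140 + 146 + 117 + 129 + 167 + 164 + 126 + 118 + 148 + 142 + 123) / 16 = 140.1250
Moving ranges: 21, 13, 59, 16, 28, 6, 29, 12, 38, 3, 38, 8, 30, 6, 19; M̄R̄ = 326.0000 / 15 = 21.7333
LCL = X̄ − 3·M̄R̄/d₂ = 140.1250 − 3 × 21.7333 / 1.128 = 82.3236

82.324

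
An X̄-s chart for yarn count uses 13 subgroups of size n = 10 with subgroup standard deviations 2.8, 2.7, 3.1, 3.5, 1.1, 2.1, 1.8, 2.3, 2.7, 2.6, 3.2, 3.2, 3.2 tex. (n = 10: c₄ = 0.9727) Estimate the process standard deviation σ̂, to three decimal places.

2.713

s̄ = (2.8 + 2.7 + 3.1 + 3.5 + 1.1 + 2.1 + 1.8 + 2.3 + 2.7 + 2.6 + 3.2 + 3.2 + 3.2) / 13 = 2.6385
σ̂ = s̄ / c₄ = 2.6385 / 0.9727 = 2.7125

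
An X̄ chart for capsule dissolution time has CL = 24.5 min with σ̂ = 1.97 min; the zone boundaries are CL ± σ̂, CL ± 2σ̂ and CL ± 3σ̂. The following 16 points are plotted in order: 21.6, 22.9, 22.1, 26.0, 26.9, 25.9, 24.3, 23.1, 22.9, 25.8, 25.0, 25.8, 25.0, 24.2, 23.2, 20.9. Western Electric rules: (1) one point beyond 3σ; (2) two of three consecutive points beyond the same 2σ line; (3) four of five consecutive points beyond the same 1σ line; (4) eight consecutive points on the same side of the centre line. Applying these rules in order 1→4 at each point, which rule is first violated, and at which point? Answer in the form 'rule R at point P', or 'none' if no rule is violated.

none

Zone of each point (C = within 1σ̂, B = 1σ̂–2σ̂, A = 2σ̂–3σ̂, * = beyond 3σ̂; sign = side of CL): 1:-B, 2:-C, 3:-B, 4:+C, 5:+B, 6:+C, 7:-C, 8:-C, 9:-C, 10:+C, 11:+C, 12:+C, 13:+C, 14:-C, 15:-C, 16:-B
No rule fires across all 16 points.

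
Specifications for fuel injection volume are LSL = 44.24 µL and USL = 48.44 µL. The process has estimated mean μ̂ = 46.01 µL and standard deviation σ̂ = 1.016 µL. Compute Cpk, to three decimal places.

0.581

Cpu = (USL − μ̂) / (3σ̂) = (48.44 − 46.01) / (3 × 1.016) = 0.7972; Cpl = (μ̂ − LSL) / (3σ̂) = (46.01 − 44.24) / (3 × 1.016) = 0.5807; Cpk = min(Cpu, Cpl) = 0.5807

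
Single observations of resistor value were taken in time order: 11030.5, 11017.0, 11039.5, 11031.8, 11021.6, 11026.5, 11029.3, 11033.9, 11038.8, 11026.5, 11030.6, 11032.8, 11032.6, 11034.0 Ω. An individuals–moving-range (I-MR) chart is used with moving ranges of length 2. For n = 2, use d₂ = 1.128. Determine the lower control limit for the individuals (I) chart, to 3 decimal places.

X̄ = (11030.5 + 11017.0 + 11039.5 + 11031.8 + 11021.6 + 11026.5 + 11029.3 + 11033.9 + 11038.8 + 11026.5 + 11030.6 + 11032.8 + 11032.6 + 11034.0) / 14 = 11030.3857
Moving ranges: 13.5, 22.5, 7.7, 10.2, 4.9, 2.8, 4.6, 4.9, 12.3, 4.1, 2.2, 0.2, 1.4; M̄R̄ = 91.3000 / 13 = 7.0231
LCL = X̄ − 3·M̄R̄/d₂ = 11030.3857 − 3 × 7.0231 / 1.128 = 11011.7073

11011.707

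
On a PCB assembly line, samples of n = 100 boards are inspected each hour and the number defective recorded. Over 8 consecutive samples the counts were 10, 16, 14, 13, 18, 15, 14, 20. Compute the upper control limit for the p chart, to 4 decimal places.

0.2571

p̄ = Σdᵢ / (k·n) = 120 / (8 × 100) = 0.15000
UCL = p̄ + 3·√(p̄(1−p̄)/n) = 0.15000 + 3 × √(0.15000×0.85000/100) = 0.15000 + 3 × 0.03571 = 0.25712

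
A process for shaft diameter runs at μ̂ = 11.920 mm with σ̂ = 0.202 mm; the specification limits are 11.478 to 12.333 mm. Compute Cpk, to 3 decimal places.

Cpu = (USL − μ̂) / (3σ̂) = (12.333 − 11.920) / (3 × 0.202) = 0.6815; Cpl = (μ̂ − LSL) / (3σ̂) = (11.920 − 11.478) / (3 × 0.202) = 0.7294; Cpk = min(Cpu, Cpl) = 0.6815

0.682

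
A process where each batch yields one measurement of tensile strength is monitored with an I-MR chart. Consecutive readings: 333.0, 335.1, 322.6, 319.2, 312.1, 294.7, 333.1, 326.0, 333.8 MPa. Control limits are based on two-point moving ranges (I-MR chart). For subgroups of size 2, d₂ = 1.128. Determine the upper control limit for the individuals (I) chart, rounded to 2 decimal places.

355.14

X̄ = (333.0 + 335.1 + 322.6 + 319.2 + 312.1 + 294.7 + 333.1 + 326.0 + 333.8) / 9 = 323.2889
Moving ranges: 2.1, 12.5, 3.4, 7.1, 17.4, 38.4, 7.1, 7.8; M̄R̄ = 95.8000 / 8 = 11.9750
UCL = X̄ + 3·M̄R̄/d₂ = 323.2889 + 3 × 11.9750 / 1.128 = 355.1373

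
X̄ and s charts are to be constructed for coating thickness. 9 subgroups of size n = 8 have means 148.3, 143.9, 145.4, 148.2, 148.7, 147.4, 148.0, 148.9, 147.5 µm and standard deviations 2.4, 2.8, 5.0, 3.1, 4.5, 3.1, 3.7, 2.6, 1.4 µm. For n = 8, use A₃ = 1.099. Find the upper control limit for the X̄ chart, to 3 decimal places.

X̄̄ = (148.3 + 143.9 + 145.4 + 148.2 + 148.7 + 147.4 + 148.0 + 148.9 + 147.5) / 9 = 147.3667
s̄ = (2.4 + 2.8 + 5.0 + 3.1 + 4.5 + 3.1 + 3.7 + 2.6 + 1.4) / 9 = 3.1778
UCL = X̄̄ + A₃·s̄ = 147.3667 + 1.099 × 3.1778 = 150.8590

150.859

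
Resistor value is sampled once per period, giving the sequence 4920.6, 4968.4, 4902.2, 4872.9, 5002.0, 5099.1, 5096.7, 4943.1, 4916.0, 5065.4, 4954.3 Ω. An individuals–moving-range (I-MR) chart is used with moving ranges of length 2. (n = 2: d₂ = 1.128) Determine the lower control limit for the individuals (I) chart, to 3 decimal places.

4760.177

X̄ = (4920.6 + 4968.4 + 4902.2 + 4872.9 + 5002.0 + 5099.1 + 5096.7 + 4943.1 + 4916.0 + 5065.4 + 4954.3) / 11 = 4976.4273
Moving ranges: 47.8, 66.2, 29.3, 129.1, 97.1, 2.4, 153.6, 27.1, 149.4, 111.1; M̄R̄ = 813.1000 / 10 = 81.3100
LCL = X̄ − 3·M̄R̄/d₂ = 4976.4273 − 3 × 81.3100 / 1.128 = 4760.1773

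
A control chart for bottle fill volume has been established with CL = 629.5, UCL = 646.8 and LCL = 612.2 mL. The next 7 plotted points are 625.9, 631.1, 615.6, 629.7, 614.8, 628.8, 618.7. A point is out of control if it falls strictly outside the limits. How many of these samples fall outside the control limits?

0

All 7 points lie within [612.2, 646.8].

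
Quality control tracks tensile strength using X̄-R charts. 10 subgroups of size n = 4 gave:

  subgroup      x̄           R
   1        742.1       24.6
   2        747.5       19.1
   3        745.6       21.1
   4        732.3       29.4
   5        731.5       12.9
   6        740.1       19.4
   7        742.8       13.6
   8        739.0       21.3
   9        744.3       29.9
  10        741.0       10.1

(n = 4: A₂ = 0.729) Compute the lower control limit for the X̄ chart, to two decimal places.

725.94

X̄̄ = (742.1 + 747.5 + 745.6 + 732.3 + 731.5 + 740.1 + 742.8 + 739.0 + 744.3 + 741.0) / 10 = 7406.2000 / 10 = 740.6200
R̄ = (24.6 + 19.1 + 21.1 + 29.4 + 12.9 + 19.4 + 13.6 + 21.3 + 29.9 + 10.1) / 10 = 201.4000 / 10 = 20.1400
LCL = X̄̄ − A₂·R̄ = 740.6200 − 0.729 × 20.1400 = 725.9379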